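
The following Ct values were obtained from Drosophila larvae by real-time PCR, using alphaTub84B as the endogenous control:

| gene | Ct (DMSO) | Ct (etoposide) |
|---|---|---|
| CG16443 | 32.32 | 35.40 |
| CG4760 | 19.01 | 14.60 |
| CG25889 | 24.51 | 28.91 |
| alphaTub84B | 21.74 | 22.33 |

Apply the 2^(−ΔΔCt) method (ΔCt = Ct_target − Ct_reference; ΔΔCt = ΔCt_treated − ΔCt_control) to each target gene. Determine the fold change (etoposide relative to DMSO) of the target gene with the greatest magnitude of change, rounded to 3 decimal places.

32.000

CG16443: ΔΔCt = (35.40−22.33) − (32.32−21.74) = 13.07 − 10.58 = 2.49; fold change = 2^-2.49 = 0.178
CG4760: ΔΔCt = (14.60−22.33) − (19.01−21.74) = -7.73 − (-2.73) = -5.00; fold change = 2^5.00 = 32.000
CG25889: ΔΔCt = (28.91−22.33) − (24.51−21.74) = 6.58 − 2.77 = 3.81; fold change = 2^-3.81 = 0.071
CG4760 has the largest |ΔΔCt| = 5.00.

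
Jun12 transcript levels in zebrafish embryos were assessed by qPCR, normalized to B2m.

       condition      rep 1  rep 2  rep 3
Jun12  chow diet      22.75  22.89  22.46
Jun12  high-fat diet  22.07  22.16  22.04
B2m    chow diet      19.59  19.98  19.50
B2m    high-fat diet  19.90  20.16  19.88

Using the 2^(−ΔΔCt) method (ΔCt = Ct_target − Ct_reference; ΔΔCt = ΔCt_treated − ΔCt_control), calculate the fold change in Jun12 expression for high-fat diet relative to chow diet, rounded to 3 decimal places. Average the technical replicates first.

1.866

Mean Ct: Jun12 chow diet 22.700; Jun12 high-fat diet 22.090; B2m chow diet 19.690; B2m high-fat diet 19.980
ΔCt(chow diet) = 22.700 − 19.690 = 3.010
ΔCt(high-fat diet) = 22.090 − 19.980 = 2.110
ΔΔCt = 2.110 − 3.010 = -0.900
Fold change = 2^(−(-0.900)) = 2^0.900 = 1.8661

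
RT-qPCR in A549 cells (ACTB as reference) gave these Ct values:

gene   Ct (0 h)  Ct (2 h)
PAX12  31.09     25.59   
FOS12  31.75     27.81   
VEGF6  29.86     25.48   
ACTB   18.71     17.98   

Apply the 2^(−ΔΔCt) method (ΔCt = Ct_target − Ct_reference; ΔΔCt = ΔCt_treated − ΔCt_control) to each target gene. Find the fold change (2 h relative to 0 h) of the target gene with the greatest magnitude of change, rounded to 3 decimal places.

27.284

PAX12: ΔΔCt = (25.59−17.98) − (31.09−18.71) = 7.61 − 12.38 = -4.77; fold change = 2^4.77 = 27.284
FOS12: ΔΔCt = (27.81−17.98) − (31.75−18.71) = 9.83 − 13.04 = -3.21; fold change = 2^3.21 = 9.254
VEGF6: ΔΔCt = (25.48−17.98) − (29.86−18.71) = 7.50 − 11.15 = -3.65; fold change = 2^3.65 = 12.553
PAX12 has the largest |ΔΔCt| = 4.77.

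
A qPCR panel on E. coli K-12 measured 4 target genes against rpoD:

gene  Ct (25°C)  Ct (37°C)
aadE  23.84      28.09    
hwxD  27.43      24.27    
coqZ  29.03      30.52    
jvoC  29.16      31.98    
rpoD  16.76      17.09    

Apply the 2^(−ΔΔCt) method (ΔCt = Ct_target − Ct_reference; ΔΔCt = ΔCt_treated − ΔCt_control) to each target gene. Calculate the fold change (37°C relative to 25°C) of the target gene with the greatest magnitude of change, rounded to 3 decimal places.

aadE: ΔΔCt = (28.09−17.09) − (23.84−16.76) = 11.00 − 7.08 = 3.92; fold change = 2^-3.92 = 0.066
hwxD: ΔΔCt = (24.27−17.09) − (27.43−16.76) = 7.18 − 10.67 = -3.49; fold change = 2^3.49 = 11.236
coqZ: ΔΔCt = (30.52−17.09) − (29.03−16.76) = 13.43 − 12.27 = 1.16; fold change = 2^-1.16 = 0.448
jvoC: ΔΔCt = (31.98−17.09) − (29.16−16.76) = 14.89 − 12.40 = 2.49; fold change = 2^-2.49 = 0.178
aadE has the largest |ΔΔCt| = 3.92.

0.066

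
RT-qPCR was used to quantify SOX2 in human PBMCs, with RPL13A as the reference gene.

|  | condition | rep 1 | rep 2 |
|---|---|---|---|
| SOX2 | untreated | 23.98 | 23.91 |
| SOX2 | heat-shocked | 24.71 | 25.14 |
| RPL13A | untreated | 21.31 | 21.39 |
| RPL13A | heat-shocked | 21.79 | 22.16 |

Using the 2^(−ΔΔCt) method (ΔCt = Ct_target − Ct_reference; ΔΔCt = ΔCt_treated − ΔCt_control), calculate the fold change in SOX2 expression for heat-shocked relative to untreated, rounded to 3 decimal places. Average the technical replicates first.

Mean Ct: SOX2 untreated 23.945; SOX2 heat-shocked 24.925; RPL13A untreated 21.350; RPL13A heat-shocked 21.975
ΔCt(untreated) = 23.945 − 21.350 = 2.595
ΔCt(heat-shocked) = 24.925 − 21.975 = 2.950
ΔΔCt = 2.950 − 2.595 = 0.355
Fold change = 2^(−0.355) = 0.7819

0.782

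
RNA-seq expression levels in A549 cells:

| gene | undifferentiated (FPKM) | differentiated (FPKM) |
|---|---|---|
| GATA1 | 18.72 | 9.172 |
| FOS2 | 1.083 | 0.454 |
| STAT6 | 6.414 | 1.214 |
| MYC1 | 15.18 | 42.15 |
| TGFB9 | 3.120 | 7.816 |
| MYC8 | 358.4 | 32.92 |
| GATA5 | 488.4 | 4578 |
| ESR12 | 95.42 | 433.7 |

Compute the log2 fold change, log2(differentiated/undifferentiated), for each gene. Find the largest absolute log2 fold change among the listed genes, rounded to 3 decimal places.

log2(9.172/18.72) = -1.029  (GATA1)
log2(0.454/1.083) = -1.254  (FOS2)
log2(1.214/6.414) = -2.401  (STAT6)
log2(42.15/15.18) = 1.473  (MYC1)
log2(7.816/3.120) = 1.325  (TGFB9)
log2(32.92/358.4) = -3.445  (MYC8)
log2(4578/488.4) = 3.229  (GATA5)
log2(433.7/95.42) = 2.184  (ESR12)
The largest magnitude belongs to MYC8.

3.445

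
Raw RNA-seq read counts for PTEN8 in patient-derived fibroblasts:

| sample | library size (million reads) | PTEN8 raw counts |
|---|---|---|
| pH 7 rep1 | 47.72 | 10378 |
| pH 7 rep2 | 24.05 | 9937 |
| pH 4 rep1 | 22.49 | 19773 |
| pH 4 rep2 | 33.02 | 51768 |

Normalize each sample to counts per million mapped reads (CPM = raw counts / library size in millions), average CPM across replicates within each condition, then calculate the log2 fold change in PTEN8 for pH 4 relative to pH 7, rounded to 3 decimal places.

CPM(pH 7 rep1) = 10378 / 47.72 = 217.4769
CPM(pH 7 rep2) = 9937 / 24.05 = 413.1809
CPM(pH 4 rep1) = 19773 / 22.49 = 879.1908
CPM(pH 4 rep2) = 51768 / 33.02 = 1567.7771
mean CPM(pH 7) = 315.3289; mean CPM(pH 4) = 1223.4839
Fold change = 1223.4839 / 315.3289 = 3.88002
log2(3.88002) = 1.9561

1.956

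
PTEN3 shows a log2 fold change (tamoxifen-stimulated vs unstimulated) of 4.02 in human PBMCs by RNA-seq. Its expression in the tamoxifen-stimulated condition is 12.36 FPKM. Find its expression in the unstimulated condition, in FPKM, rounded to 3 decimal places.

Fold change = 2^(4.02) = 16.2234
unstimulated expression = 12.36 / 16.2234 = 0.762

0.762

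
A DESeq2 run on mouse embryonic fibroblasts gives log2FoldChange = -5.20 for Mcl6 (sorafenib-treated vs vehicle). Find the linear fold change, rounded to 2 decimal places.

0.03

Fold change = 2^(-5.20) = 0.027
That is, Mcl6 drops to 2.7% of the vehicle level.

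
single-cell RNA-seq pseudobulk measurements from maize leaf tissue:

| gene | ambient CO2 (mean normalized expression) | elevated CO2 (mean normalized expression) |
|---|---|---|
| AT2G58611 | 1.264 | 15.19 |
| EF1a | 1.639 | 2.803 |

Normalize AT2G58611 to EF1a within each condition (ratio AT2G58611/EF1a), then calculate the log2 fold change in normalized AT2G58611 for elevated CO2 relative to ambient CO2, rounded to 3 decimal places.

AT2G58611/EF1a (ambient CO2) = 1.264 / 1.639 = 0.7712
AT2G58611/EF1a (elevated CO2) = 15.19 / 2.803 = 5.4192
Fold change = 5.4192 / 0.7712 = 7.0269
log2(7.0269) = 2.8129

2.813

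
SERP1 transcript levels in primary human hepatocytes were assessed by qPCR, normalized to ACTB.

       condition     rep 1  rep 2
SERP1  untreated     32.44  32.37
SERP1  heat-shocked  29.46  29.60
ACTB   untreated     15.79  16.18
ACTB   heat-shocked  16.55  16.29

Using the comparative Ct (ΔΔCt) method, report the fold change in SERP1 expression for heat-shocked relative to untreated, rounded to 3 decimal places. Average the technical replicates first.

Mean Ct: SERP1 untreated 32.405; SERP1 heat-shocked 29.530; ACTB untreated 15.985; ACTB heat-shocked 16.420
ΔCt(untreated) = 32.405 − 15.985 = 16.420
ΔCt(heat-shocked) = 29.530 − 16.420 = 13.110
ΔΔCt = 13.110 − 16.420 = -3.310
Fold change = 2^(−(-3.310)) = 2^3.310 = 9.9177

9.918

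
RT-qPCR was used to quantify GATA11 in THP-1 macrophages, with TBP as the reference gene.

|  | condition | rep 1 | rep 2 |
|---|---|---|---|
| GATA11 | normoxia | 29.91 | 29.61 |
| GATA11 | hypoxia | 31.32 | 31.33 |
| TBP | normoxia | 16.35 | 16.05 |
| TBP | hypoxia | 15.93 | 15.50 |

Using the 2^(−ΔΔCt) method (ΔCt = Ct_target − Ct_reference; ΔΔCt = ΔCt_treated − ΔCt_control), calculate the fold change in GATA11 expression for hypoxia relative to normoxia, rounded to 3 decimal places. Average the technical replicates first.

Mean Ct: GATA11 normoxia 29.760; GATA11 hypoxia 31.325; TBP normoxia 16.200; TBP hypoxia 15.715
ΔCt(normoxia) = 29.760 − 16.200 = 13.560
ΔCt(hypoxia) = 31.325 − 15.715 = 15.610
ΔΔCt = 15.610 − 13.560 = 2.050
Fold change = 2^(−2.050) = 0.2415

0.241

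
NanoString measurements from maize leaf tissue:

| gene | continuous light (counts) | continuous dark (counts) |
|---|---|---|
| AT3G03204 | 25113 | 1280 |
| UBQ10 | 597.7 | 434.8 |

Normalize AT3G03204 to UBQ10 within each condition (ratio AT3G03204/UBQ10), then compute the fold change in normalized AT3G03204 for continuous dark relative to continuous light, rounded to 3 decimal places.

0.070

AT3G03204/UBQ10 (continuous light) = 25113 / 597.7 = 42.016
AT3G03204/UBQ10 (continuous dark) = 1280 / 434.8 = 2.9439
Fold change = 2.9439 / 42.016 = 0.0701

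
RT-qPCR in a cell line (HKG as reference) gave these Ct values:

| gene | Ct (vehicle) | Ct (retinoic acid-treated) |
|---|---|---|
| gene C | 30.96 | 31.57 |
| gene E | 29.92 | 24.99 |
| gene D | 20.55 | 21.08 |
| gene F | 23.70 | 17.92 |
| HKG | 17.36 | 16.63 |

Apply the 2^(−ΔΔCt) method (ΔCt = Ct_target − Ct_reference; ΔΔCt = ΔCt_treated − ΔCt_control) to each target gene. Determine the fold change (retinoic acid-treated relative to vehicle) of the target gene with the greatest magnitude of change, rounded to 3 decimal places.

gene C: ΔΔCt = (31.57−16.63) − (30.96−17.36) = 14.94 − 13.60 = 1.34; fold change = 2^-1.34 = 0.395
gene E: ΔΔCt = (24.99−16.63) − (29.92−17.36) = 8.36 − 12.56 = -4.20; fold change = 2^4.20 = 18.379
gene D: ΔΔCt = (21.08−16.63) − (20.55−17.36) = 4.45 − 3.19 = 1.26; fold change = 2^-1.26 = 0.418
gene F: ΔΔCt = (17.92−16.63) − (23.70−17.36) = 1.29 − 6.34 = -5.05; fold change = 2^5.05 = 33.128
gene F has the largest |ΔΔCt| = 5.05.

33.128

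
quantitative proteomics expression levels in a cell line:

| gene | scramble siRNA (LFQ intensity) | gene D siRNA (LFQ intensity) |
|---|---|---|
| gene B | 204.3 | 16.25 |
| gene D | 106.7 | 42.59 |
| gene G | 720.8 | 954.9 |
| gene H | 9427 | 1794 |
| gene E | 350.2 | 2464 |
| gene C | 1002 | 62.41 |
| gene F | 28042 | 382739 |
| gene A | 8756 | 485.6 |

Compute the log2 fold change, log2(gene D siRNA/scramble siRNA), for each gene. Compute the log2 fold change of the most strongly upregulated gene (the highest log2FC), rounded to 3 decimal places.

3.771

log2(16.25/204.3) = -3.652  (gene B)
log2(42.59/106.7) = -1.325  (gene D)
log2(954.9/720.8) = 0.406  (gene G)
log2(1794/9427) = -2.394  (gene H)
log2(2464/350.2) = 2.815  (gene E)
log2(62.41/1002) = -4.005  (gene C)
log2(382739/28042) = 3.771  (gene F)
log2(485.6/8756) = -4.172  (gene A)
gene F is most strongly upregulated.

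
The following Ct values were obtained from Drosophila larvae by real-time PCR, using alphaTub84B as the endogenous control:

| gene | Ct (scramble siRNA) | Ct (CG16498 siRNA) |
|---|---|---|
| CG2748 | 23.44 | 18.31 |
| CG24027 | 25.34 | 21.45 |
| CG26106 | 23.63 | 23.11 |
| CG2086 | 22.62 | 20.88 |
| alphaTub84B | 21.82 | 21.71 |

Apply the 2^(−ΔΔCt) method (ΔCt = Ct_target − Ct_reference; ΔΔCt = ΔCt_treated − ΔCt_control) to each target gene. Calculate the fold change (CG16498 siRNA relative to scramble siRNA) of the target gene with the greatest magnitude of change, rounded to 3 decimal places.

32.447

CG2748: ΔΔCt = (18.31−21.71) − (23.44−21.82) = -3.40 − 1.62 = -5.02; fold change = 2^5.02 = 32.447
CG24027: ΔΔCt = (21.45−21.71) − (25.34−21.82) = -0.26 − 3.52 = -3.78; fold change = 2^3.78 = 13.737
CG26106: ΔΔCt = (23.11−21.71) − (23.63−21.82) = 1.40 − 1.81 = -0.41; fold change = 2^0.41 = 1.329
CG2086: ΔΔCt = (20.88−21.71) − (22.62−21.82) = -0.83 − 0.80 = -1.63; fold change = 2^1.63 = 3.095
CG2748 has the largest |ΔΔCt| = 5.02.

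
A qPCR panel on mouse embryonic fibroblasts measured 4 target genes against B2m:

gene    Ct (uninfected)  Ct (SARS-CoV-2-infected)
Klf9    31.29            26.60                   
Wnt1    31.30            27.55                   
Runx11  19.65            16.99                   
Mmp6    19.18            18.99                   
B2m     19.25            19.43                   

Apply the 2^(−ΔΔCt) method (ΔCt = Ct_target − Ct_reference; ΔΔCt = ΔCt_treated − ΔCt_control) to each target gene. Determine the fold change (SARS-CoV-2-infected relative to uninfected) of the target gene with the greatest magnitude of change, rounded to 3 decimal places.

29.243

Klf9: ΔΔCt = (26.60−19.43) − (31.29−19.25) = 7.17 − 12.04 = -4.87; fold change = 2^4.87 = 29.243
Wnt1: ΔΔCt = (27.55−19.43) − (31.30−19.25) = 8.12 − 12.05 = -3.93; fold change = 2^3.93 = 15.242
Runx11: ΔΔCt = (16.99−19.43) − (19.65−19.25) = -2.44 − 0.40 = -2.84; fold change = 2^2.84 = 7.160
Mmp6: ΔΔCt = (18.99−19.43) − (19.18−19.25) = -0.44 − (-0.07) = -0.37; fold change = 2^0.37 = 1.292
Klf9 has the largest |ΔΔCt| = 4.87.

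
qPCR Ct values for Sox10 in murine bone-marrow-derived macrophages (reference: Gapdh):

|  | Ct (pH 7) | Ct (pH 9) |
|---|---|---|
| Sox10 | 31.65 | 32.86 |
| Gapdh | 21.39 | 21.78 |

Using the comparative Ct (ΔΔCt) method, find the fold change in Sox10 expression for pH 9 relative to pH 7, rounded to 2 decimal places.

ΔCt(pH 7) = 31.650 − 21.390 = 10.260
ΔCt(pH 9) = 32.860 − 21.780 = 11.080
ΔΔCt = 11.080 − 10.260 = 0.820
Fold change = 2^(−0.820) = 0.566

0.57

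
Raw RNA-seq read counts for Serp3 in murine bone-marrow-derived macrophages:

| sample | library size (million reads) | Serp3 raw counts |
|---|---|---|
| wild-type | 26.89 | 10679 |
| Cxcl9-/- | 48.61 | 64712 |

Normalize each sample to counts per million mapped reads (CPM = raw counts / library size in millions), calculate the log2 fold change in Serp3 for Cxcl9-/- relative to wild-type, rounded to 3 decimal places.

CPM(wild-type) = 10679 / 26.89 = 397.1365
CPM(Cxcl9-/-) = 64712 / 48.61 = 1331.2487
Fold change = 1331.2487 / 397.1365 = 3.35212
log2(3.35212) = 1.7451

1.745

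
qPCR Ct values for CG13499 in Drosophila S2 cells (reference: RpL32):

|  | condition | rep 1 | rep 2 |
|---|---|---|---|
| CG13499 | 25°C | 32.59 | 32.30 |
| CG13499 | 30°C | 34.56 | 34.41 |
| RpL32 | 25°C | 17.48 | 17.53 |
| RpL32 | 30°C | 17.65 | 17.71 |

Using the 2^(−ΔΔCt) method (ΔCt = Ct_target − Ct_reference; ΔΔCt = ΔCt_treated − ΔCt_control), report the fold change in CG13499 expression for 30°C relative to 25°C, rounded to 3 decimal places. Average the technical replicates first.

Mean Ct: CG13499 25°C 32.445; CG13499 30°C 34.485; RpL32 25°C 17.505; RpL32 30°C 17.680
ΔCt(25°C) = 32.445 − 17.505 = 14.940
ΔCt(30°C) = 34.485 − 17.680 = 16.805
ΔΔCt = 16.805 − 14.940 = 1.865
Fold change = 2^(−1.865) = 0.2745

0.275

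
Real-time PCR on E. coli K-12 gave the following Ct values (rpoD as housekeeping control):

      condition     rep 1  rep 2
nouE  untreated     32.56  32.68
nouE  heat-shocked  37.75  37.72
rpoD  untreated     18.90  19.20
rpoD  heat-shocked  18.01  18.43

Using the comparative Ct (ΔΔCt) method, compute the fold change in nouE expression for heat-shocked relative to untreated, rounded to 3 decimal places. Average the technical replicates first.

0.016

Mean Ct: nouE untreated 32.620; nouE heat-shocked 37.735; rpoD untreated 19.050; rpoD heat-shocked 18.220
ΔCt(untreated) = 32.620 − 19.050 = 13.570
ΔCt(heat-shocked) = 37.735 − 18.220 = 19.515
ΔΔCt = 19.515 − 13.570 = 5.945
Fold change = 2^(−5.945) = 0.0162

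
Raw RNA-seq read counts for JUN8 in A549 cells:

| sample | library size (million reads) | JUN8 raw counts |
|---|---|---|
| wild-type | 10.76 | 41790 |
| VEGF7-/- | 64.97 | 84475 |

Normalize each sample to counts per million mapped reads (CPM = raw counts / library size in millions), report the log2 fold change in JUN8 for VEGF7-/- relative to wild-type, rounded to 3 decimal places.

-1.579

CPM(wild-type) = 41790 / 10.76 = 3883.8290
CPM(VEGF7-/-) = 84475 / 64.97 = 1300.2155
Fold change = 1300.2155 / 3883.8290 = 0.33478
log2(0.33478) = -1.5787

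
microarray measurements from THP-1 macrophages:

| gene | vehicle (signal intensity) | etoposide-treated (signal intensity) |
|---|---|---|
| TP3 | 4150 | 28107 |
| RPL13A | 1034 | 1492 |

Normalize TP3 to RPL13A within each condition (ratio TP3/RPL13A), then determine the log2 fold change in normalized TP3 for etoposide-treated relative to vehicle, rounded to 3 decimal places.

TP3/RPL13A (vehicle) = 4150 / 1034 = 4.0135
TP3/RPL13A (etoposide-treated) = 28107 / 1492 = 18.838
Fold change = 18.838 / 4.0135 = 4.6937
log2(4.6937) = 2.2307

2.231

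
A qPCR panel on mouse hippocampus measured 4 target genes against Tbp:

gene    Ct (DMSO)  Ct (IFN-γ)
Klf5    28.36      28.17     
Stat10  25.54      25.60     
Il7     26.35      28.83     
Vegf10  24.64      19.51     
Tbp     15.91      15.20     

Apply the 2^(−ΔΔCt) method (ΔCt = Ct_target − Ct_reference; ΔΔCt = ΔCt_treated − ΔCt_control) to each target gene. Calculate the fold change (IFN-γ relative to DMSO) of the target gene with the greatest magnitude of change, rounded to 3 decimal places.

Klf5: ΔΔCt = (28.17−15.20) − (28.36−15.91) = 12.97 − 12.45 = 0.52; fold change = 2^-0.52 = 0.697
Stat10: ΔΔCt = (25.60−15.20) − (25.54−15.91) = 10.40 − 9.63 = 0.77; fold change = 2^-0.77 = 0.586
Il7: ΔΔCt = (28.83−15.20) − (26.35−15.91) = 13.63 − 10.44 = 3.19; fold change = 2^-3.19 = 0.110
Vegf10: ΔΔCt = (19.51−15.20) − (24.64−15.91) = 4.31 − 8.73 = -4.42; fold change = 2^4.42 = 21.407
Vegf10 has the largest |ΔΔCt| = 4.42.

21.407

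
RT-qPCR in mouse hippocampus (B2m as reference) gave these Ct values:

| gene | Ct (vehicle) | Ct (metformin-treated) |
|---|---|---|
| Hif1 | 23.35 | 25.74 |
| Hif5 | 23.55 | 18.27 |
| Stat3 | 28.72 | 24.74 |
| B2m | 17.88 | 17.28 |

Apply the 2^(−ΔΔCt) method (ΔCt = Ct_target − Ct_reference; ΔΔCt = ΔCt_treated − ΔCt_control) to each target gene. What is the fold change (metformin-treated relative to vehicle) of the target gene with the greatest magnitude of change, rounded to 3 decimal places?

25.634

Hif1: ΔΔCt = (25.74−17.28) − (23.35−17.88) = 8.46 − 5.47 = 2.99; fold change = 2^-2.99 = 0.126
Hif5: ΔΔCt = (18.27−17.28) − (23.55−17.88) = 0.99 − 5.67 = -4.68; fold change = 2^4.68 = 25.634
Stat3: ΔΔCt = (24.74−17.28) − (28.72−17.88) = 7.46 − 10.84 = -3.38; fold change = 2^3.38 = 10.411
Hif5 has the largest |ΔΔCt| = 4.68.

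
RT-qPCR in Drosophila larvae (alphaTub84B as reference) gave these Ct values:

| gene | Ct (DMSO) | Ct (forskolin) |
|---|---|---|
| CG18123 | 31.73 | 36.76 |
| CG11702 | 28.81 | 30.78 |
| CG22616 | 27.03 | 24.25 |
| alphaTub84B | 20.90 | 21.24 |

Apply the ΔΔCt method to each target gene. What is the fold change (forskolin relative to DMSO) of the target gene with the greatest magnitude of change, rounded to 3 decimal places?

CG18123: ΔΔCt = (36.76−21.24) − (31.73−20.90) = 15.52 − 10.83 = 4.69; fold change = 2^-4.69 = 0.039
CG11702: ΔΔCt = (30.78−21.24) − (28.81−20.90) = 9.54 − 7.91 = 1.63; fold change = 2^-1.63 = 0.323
CG22616: ΔΔCt = (24.25−21.24) − (27.03−20.90) = 3.01 − 6.13 = -3.12; fold change = 2^3.12 = 8.694
CG18123 has the largest |ΔΔCt| = 4.69.

0.039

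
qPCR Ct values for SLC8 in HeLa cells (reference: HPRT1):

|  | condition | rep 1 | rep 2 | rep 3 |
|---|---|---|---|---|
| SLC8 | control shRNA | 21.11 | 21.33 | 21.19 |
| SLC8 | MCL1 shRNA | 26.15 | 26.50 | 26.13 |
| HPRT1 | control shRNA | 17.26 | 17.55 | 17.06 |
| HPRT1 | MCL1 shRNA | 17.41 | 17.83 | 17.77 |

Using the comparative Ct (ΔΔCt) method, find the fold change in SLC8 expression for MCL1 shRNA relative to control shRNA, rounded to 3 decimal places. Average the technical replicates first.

0.039

Mean Ct: SLC8 control shRNA 21.210; SLC8 MCL1 shRNA 26.260; HPRT1 control shRNA 17.290; HPRT1 MCL1 shRNA 17.670
ΔCt(control shRNA) = 21.210 − 17.290 = 3.920
ΔCt(MCL1 shRNA) = 26.260 − 17.670 = 8.590
ΔΔCt = 8.590 − 3.920 = 4.670
Fold change = 2^(−4.670) = 0.0393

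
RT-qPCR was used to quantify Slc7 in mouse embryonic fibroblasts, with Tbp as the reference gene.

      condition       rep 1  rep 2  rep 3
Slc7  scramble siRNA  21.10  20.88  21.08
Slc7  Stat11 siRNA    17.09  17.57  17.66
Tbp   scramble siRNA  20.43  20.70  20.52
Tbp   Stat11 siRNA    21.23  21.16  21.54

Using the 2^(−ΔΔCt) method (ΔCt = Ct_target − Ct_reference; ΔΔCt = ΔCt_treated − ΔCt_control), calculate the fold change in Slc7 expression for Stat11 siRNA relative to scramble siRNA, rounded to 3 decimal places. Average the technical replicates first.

Mean Ct: Slc7 scramble siRNA 21.020; Slc7 Stat11 siRNA 17.440; Tbp scramble siRNA 20.550; Tbp Stat11 siRNA 21.310
ΔCt(scramble siRNA) = 21.020 − 20.550 = 0.470
ΔCt(Stat11 siRNA) = 17.440 − 21.310 = -3.870
ΔΔCt = -3.870 − 0.470 = -4.340
Fold change = 2^(−(-4.340)) = 2^4.340 = 20.2521

20.252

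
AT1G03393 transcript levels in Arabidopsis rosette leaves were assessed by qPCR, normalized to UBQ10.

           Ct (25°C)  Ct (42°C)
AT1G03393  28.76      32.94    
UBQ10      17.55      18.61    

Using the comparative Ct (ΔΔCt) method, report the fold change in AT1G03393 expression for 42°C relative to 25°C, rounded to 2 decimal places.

ΔCt(25°C) = 28.760 − 17.550 = 11.210
ΔCt(42°C) = 32.940 − 18.610 = 14.330
ΔΔCt = 14.330 − 11.210 = 3.120
Fold change = 2^(−3.120) = 0.115

0.12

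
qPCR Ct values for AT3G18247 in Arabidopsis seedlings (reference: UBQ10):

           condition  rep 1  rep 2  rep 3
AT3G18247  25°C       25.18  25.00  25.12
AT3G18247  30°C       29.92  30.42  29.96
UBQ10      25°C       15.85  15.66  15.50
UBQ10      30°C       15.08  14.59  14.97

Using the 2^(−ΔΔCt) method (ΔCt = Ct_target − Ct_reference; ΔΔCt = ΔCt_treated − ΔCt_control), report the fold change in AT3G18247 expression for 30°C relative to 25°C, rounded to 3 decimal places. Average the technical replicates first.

0.018

Mean Ct: AT3G18247 25°C 25.100; AT3G18247 30°C 30.100; UBQ10 25°C 15.670; UBQ10 30°C 14.880
ΔCt(25°C) = 25.100 − 15.670 = 9.430
ΔCt(30°C) = 30.100 − 14.880 = 15.220
ΔΔCt = 15.220 − 9.430 = 5.790
Fold change = 2^(−5.790) = 0.0181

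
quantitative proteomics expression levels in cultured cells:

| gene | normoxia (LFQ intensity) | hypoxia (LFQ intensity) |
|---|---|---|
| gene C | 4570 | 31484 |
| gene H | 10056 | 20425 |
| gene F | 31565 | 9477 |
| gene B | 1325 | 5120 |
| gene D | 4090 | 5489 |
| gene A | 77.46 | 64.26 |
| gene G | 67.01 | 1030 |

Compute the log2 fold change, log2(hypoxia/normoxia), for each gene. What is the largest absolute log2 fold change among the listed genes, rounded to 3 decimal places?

3.942

log2(31484/4570) = 2.784  (gene C)
log2(20425/10056) = 1.022  (gene H)
log2(9477/31565) = -1.736  (gene F)
log2(5120/1325) = 1.950  (gene B)
log2(5489/4090) = 0.424  (gene D)
log2(64.26/77.46) = -0.270  (gene A)
log2(1030/67.01) = 3.942  (gene G)
The largest magnitude belongs to gene G.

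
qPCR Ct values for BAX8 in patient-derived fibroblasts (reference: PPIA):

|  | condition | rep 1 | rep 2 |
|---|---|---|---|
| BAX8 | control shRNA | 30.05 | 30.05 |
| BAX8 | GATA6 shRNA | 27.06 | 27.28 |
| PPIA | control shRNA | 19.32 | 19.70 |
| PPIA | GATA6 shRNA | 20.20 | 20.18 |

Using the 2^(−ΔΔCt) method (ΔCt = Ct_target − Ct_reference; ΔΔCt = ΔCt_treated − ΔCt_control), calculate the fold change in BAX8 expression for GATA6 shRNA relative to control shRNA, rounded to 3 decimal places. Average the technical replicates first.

11.794

Mean Ct: BAX8 control shRNA 30.050; BAX8 GATA6 shRNA 27.170; PPIA control shRNA 19.510; PPIA GATA6 shRNA 20.190
ΔCt(control shRNA) = 30.050 − 19.510 = 10.540
ΔCt(GATA6 shRNA) = 27.170 − 20.190 = 6.980
ΔΔCt = 6.980 − 10.540 = -3.560
Fold change = 2^(−(-3.560)) = 2^3.560 = 11.7942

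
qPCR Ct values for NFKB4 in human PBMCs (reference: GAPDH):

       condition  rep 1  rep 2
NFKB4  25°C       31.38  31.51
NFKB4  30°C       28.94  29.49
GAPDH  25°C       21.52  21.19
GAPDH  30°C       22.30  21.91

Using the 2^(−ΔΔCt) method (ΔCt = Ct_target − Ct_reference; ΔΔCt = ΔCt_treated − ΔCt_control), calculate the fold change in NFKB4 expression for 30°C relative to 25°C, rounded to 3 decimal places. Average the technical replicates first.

Mean Ct: NFKB4 25°C 31.445; NFKB4 30°C 29.215; GAPDH 25°C 21.355; GAPDH 30°C 22.105
ΔCt(25°C) = 31.445 − 21.355 = 10.090
ΔCt(30°C) = 29.215 − 22.105 = 7.110
ΔΔCt = 7.110 − 10.090 = -2.980
Fold change = 2^(−(-2.980)) = 2^2.980 = 7.8899

7.890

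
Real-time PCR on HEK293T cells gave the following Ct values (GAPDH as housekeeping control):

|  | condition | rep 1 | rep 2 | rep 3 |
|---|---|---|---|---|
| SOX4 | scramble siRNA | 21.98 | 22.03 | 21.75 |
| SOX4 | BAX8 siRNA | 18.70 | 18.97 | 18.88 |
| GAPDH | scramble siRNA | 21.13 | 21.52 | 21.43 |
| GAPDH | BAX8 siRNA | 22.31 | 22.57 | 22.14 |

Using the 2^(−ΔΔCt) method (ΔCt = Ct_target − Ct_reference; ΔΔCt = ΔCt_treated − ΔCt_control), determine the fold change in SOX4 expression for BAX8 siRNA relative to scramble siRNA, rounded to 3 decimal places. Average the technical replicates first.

16.564

Mean Ct: SOX4 scramble siRNA 21.920; SOX4 BAX8 siRNA 18.850; GAPDH scramble siRNA 21.360; GAPDH BAX8 siRNA 22.340
ΔCt(scramble siRNA) = 21.920 − 21.360 = 0.560
ΔCt(BAX8 siRNA) = 18.850 − 22.340 = -3.490
ΔΔCt = -3.490 − 0.560 = -4.050
Fold change = 2^(−(-4.050)) = 2^4.050 = 16.5642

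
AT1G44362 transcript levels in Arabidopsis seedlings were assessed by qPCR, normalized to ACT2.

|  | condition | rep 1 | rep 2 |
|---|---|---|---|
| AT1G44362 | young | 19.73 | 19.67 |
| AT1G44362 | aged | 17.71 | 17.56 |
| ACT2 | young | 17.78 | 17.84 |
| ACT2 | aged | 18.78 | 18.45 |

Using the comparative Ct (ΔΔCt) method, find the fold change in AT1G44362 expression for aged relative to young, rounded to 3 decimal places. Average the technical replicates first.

Mean Ct: AT1G44362 young 19.700; AT1G44362 aged 17.635; ACT2 young 17.810; ACT2 aged 18.615
ΔCt(young) = 19.700 − 17.810 = 1.890
ΔCt(aged) = 17.635 − 18.615 = -0.980
ΔΔCt = -0.980 − 1.890 = -2.870
Fold change = 2^(−(-2.870)) = 2^2.870 = 7.3107

7.311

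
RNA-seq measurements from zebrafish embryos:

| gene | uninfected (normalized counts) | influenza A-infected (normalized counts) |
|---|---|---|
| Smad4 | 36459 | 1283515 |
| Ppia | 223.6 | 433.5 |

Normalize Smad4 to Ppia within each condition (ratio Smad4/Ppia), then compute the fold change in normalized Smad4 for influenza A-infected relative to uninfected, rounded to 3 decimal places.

Smad4/Ppia (uninfected) = 36459 / 223.6 = 163.05
Smad4/Ppia (influenza A-infected) = 1283515 / 433.5 = 2960.8
Fold change = 2960.8 / 163.05 = 18.1585

18.158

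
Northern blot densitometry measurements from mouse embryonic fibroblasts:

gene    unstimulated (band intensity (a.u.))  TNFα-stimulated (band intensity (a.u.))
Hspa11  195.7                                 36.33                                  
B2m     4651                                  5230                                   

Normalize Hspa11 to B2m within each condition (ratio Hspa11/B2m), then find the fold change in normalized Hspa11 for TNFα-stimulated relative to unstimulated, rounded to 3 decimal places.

Hspa11/B2m (unstimulated) = 195.7 / 4651 = 0.042077
Hspa11/B2m (TNFα-stimulated) = 36.33 / 5230 = 0.0069465
Fold change = 0.0069465 / 0.042077 = 0.1651

0.165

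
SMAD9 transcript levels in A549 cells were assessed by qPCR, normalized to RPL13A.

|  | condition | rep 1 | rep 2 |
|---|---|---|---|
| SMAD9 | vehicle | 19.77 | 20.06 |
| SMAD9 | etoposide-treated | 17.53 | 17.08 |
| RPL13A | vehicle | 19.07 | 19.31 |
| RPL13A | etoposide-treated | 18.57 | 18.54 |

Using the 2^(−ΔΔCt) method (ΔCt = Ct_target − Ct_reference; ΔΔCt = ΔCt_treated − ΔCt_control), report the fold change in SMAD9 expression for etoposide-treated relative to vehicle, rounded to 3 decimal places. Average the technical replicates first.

3.931

Mean Ct: SMAD9 vehicle 19.915; SMAD9 etoposide-treated 17.305; RPL13A vehicle 19.190; RPL13A etoposide-treated 18.555
ΔCt(vehicle) = 19.915 − 19.190 = 0.725
ΔCt(etoposide-treated) = 17.305 − 18.555 = -1.250
ΔΔCt = -1.250 − 0.725 = -1.975
Fold change = 2^(−(-1.975)) = 2^1.975 = 3.9313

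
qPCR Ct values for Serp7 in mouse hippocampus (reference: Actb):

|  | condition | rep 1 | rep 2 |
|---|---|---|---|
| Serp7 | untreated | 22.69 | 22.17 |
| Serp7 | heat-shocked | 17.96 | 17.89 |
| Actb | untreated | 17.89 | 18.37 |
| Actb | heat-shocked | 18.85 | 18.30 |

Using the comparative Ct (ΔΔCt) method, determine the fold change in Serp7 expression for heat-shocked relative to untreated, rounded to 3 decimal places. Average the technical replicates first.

30.910

Mean Ct: Serp7 untreated 22.430; Serp7 heat-shocked 17.925; Actb untreated 18.130; Actb heat-shocked 18.575
ΔCt(untreated) = 22.430 − 18.130 = 4.300
ΔCt(heat-shocked) = 17.925 − 18.575 = -0.650
ΔΔCt = -0.650 − 4.300 = -4.950
Fold change = 2^(−(-4.950)) = 2^4.950 = 30.9100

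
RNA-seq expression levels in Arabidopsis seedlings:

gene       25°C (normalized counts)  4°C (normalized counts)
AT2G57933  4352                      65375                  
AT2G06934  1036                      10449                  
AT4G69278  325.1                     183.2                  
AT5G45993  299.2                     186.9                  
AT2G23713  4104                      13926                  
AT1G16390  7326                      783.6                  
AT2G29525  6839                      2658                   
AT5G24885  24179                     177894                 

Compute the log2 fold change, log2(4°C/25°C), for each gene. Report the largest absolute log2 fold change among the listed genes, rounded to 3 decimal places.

log2(65375/4352) = 3.909  (AT2G57933)
log2(10449/1036) = 3.334  (AT2G06934)
log2(183.2/325.1) = -0.827  (AT4G69278)
log2(186.9/299.2) = -0.679  (AT5G45993)
log2(13926/4104) = 1.763  (AT2G23713)
log2(783.6/7326) = -3.225  (AT1G16390)
log2(2658/6839) = -1.363  (AT2G29525)
log2(177894/24179) = 2.879  (AT5G24885)
The largest magnitude belongs to AT2G57933.

3.909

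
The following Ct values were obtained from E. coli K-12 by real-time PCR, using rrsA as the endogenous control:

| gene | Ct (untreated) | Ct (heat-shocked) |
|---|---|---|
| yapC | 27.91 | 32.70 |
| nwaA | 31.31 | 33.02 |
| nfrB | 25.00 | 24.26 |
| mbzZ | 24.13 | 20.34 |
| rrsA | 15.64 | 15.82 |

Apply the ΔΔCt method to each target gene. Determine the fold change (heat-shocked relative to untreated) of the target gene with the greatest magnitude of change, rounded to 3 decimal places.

yapC: ΔΔCt = (32.70−15.82) − (27.91−15.64) = 16.88 − 12.27 = 4.61; fold change = 2^-4.61 = 0.041
nwaA: ΔΔCt = (33.02−15.82) − (31.31−15.64) = 17.20 − 15.67 = 1.53; fold change = 2^-1.53 = 0.346
nfrB: ΔΔCt = (24.26−15.82) − (25.00−15.64) = 8.44 − 9.36 = -0.92; fold change = 2^0.92 = 1.892
mbzZ: ΔΔCt = (20.34−15.82) − (24.13−15.64) = 4.52 − 8.49 = -3.97; fold change = 2^3.97 = 15.671
yapC has the largest |ΔΔCt| = 4.61.

0.041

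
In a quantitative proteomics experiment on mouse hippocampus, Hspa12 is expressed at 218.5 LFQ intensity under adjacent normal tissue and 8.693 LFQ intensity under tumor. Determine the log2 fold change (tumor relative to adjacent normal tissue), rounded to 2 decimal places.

Fold change = 8.693 / 218.5 = 0.0398
log2(0.0398) = -4.652

-4.65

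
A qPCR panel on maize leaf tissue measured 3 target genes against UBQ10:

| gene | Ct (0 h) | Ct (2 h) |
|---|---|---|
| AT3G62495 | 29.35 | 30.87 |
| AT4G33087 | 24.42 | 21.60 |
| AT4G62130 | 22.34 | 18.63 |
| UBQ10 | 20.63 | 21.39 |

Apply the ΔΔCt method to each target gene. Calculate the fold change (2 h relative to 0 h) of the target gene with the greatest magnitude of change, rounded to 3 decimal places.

AT3G62495: ΔΔCt = (30.87−21.39) − (29.35−20.63) = 9.48 − 8.72 = 0.76; fold change = 2^-0.76 = 0.590
AT4G33087: ΔΔCt = (21.60−21.39) − (24.42−20.63) = 0.21 − 3.79 = -3.58; fold change = 2^3.58 = 11.959
AT4G62130: ΔΔCt = (18.63−21.39) − (22.34−20.63) = -2.76 − 1.71 = -4.47; fold change = 2^4.47 = 22.162
AT4G62130 has the largest |ΔΔCt| = 4.47.

22.162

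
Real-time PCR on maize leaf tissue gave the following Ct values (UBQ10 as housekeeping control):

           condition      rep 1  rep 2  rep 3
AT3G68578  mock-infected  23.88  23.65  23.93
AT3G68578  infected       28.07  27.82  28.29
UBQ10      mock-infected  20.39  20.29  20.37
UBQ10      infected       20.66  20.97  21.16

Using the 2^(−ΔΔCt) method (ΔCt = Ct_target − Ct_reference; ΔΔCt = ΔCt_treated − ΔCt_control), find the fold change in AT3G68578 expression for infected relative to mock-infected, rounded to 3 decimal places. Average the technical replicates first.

Mean Ct: AT3G68578 mock-infected 23.820; AT3G68578 infected 28.060; UBQ10 mock-infected 20.350; UBQ10 infected 20.930
ΔCt(mock-infected) = 23.820 − 20.350 = 3.470
ΔCt(infected) = 28.060 − 20.930 = 7.130
ΔΔCt = 7.130 − 3.470 = 3.660
Fold change = 2^(−3.660) = 0.0791

0.079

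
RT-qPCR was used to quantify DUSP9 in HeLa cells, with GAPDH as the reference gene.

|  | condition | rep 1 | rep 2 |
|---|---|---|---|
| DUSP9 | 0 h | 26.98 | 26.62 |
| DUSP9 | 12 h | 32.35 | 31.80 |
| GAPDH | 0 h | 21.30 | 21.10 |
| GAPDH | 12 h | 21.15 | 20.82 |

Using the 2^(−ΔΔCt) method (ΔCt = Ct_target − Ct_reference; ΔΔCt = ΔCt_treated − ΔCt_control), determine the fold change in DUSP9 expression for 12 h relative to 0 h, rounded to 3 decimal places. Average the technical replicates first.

0.022

Mean Ct: DUSP9 0 h 26.800; DUSP9 12 h 32.075; GAPDH 0 h 21.200; GAPDH 12 h 20.985
ΔCt(0 h) = 26.800 − 21.200 = 5.600
ΔCt(12 h) = 32.075 − 20.985 = 11.090
ΔΔCt = 11.090 − 5.600 = 5.490
Fold change = 2^(−5.490) = 0.0223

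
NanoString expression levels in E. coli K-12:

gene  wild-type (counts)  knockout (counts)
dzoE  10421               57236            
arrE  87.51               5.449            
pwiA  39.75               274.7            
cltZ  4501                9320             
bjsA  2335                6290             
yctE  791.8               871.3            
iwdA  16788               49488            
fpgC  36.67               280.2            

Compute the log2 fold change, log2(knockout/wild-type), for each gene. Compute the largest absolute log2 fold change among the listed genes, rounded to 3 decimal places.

4.005

log2(57236/10421) = 2.457  (dzoE)
log2(5.449/87.51) = -4.005  (arrE)
log2(274.7/39.75) = 2.789  (pwiA)
log2(9320/4501) = 1.050  (cltZ)
log2(6290/2335) = 1.430  (bjsA)
log2(871.3/791.8) = 0.138  (yctE)
log2(49488/16788) = 1.560  (iwdA)
log2(280.2/36.67) = 2.934  (fpgC)
The largest magnitude belongs to arrE.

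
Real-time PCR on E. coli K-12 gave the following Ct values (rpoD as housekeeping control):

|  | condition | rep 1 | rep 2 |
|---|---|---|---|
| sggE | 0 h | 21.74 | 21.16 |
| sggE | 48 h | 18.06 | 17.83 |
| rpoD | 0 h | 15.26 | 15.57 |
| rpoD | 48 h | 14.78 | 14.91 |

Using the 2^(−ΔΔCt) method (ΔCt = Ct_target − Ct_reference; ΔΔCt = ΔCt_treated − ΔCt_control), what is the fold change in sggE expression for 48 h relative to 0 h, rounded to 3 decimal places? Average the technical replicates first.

Mean Ct: sggE 0 h 21.450; sggE 48 h 17.945; rpoD 0 h 15.415; rpoD 48 h 14.845
ΔCt(0 h) = 21.450 − 15.415 = 6.035
ΔCt(48 h) = 17.945 − 14.845 = 3.100
ΔΔCt = 3.100 − 6.035 = -2.935
Fold change = 2^(−(-2.935)) = 2^2.935 = 7.6476

7.648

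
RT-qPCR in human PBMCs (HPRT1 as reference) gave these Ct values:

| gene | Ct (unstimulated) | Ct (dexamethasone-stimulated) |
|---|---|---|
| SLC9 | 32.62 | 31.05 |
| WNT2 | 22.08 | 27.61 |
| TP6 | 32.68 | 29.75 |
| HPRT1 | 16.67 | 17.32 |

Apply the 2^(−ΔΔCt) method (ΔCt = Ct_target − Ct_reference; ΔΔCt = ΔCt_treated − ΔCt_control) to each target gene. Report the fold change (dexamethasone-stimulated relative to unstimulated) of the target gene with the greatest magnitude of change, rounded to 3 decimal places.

SLC9: ΔΔCt = (31.05−17.32) − (32.62−16.67) = 13.73 − 15.95 = -2.22; fold change = 2^2.22 = 4.659
WNT2: ΔΔCt = (27.61−17.32) − (22.08−16.67) = 10.29 − 5.41 = 4.88; fold change = 2^-4.88 = 0.034
TP6: ΔΔCt = (29.75−17.32) − (32.68−16.67) = 12.43 − 16.01 = -3.58; fold change = 2^3.58 = 11.959
WNT2 has the largest |ΔΔCt| = 4.88.

0.034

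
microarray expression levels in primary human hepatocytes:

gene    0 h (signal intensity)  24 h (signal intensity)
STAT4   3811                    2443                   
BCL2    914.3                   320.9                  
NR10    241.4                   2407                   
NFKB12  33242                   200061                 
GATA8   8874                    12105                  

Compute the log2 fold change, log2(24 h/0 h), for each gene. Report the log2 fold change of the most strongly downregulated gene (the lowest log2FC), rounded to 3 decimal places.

-1.511

log2(2443/3811) = -0.642  (STAT4)
log2(320.9/914.3) = -1.511  (BCL2)
log2(2407/241.4) = 3.318  (NR10)
log2(200061/33242) = 2.589  (NFKB12)
log2(12105/8874) = 0.448  (GATA8)
BCL2 is most strongly downregulated.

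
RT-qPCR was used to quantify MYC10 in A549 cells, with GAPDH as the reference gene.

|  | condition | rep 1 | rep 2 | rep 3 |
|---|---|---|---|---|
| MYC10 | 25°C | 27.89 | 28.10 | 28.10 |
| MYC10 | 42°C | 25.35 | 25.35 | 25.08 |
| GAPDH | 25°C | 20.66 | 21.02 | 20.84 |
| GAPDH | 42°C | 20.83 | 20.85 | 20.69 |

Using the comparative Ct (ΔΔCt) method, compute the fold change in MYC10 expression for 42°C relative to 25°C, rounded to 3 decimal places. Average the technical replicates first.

6.589

Mean Ct: MYC10 25°C 28.030; MYC10 42°C 25.260; GAPDH 25°C 20.840; GAPDH 42°C 20.790
ΔCt(25°C) = 28.030 − 20.840 = 7.190
ΔCt(42°C) = 25.260 − 20.790 = 4.470
ΔΔCt = 4.470 − 7.190 = -2.720
Fold change = 2^(−(-2.720)) = 2^2.720 = 6.5887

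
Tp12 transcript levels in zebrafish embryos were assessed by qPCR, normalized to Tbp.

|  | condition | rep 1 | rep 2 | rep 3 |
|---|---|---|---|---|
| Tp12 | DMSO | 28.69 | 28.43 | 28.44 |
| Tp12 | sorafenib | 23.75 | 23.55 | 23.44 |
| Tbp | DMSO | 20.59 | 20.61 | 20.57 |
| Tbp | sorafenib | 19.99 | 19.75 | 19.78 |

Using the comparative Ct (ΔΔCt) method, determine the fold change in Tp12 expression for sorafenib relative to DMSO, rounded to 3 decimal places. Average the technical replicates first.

Mean Ct: Tp12 DMSO 28.520; Tp12 sorafenib 23.580; Tbp DMSO 20.590; Tbp sorafenib 19.840
ΔCt(DMSO) = 28.520 − 20.590 = 7.930
ΔCt(sorafenib) = 23.580 − 19.840 = 3.740
ΔΔCt = 3.740 − 7.930 = -4.190
Fold change = 2^(−(-4.190)) = 2^4.190 = 18.2522

18.252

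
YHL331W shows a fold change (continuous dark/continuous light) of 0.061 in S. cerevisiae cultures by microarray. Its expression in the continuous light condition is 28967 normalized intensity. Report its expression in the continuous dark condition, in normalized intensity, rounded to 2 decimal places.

1766.99

continuous dark expression = 28967 × 0.061 = 1766.99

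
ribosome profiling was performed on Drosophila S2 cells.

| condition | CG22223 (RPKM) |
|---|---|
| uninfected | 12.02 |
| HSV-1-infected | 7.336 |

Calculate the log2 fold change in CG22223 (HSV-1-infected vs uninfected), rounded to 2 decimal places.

-0.71

Fold change = 7.336 / 12.02 = 0.6103
log2(0.6103) = -0.712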